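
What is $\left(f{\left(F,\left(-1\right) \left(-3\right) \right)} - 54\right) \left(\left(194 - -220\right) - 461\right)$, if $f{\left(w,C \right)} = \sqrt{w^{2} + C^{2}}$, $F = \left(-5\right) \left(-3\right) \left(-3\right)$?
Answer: $2538 - 141 \sqrt{226} \approx 418.31$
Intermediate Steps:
$F = -45$ ($F = 15 \left(-3\right) = -45$)
$f{\left(w,C \right)} = \sqrt{C^{2} + w^{2}}$
$\left(f{\left(F,\left(-1\right) \left(-3\right) \right)} - 54\right) \left(\left(194 - -220\right) - 461\right) = \left(\sqrt{\left(\left(-1\right) \left(-3\right)\right)^{2} + \left(-45\right)^{2}} - 54\right) \left(\left(194 - -220\right) - 461\right) = \left(\sqrt{3^{2} + 2025} - 54\right) \left(\left(194 + 220\right) - 461\right) = \left(\sqrt{9 + 2025} - 54\right) \left(414 - 461\right) = \left(\sqrt{2034} - 54\right) \left(-47\right) = \left(3 \sqrt{226} - 54\right) \left(-47\right) = \left(-54 + 3 \sqrt{226}\right) \left(-47\right) = 2538 - 141 \sqrt{226}$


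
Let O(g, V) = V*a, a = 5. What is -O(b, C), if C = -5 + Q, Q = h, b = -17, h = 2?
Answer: 15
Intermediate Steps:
Q = 2
C = -3 (C = -5 + 2 = -3)
O(g, V) = 5*V (O(g, V) = V*5 = 5*V)
-O(b, C) = -5*(-3) = -1*(-15) = 15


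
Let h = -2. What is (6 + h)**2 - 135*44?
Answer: -5924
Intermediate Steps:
(6 + h)**2 - 135*44 = (6 - 2)**2 - 135*44 = 4**2 - 5940 = 16 - 5940 = -5924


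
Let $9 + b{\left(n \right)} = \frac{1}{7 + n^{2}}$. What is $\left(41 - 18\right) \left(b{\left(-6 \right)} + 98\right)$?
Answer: $\frac{88044}{43} \approx 2047.5$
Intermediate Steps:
$b{\left(n \right)} = -9 + \frac{1}{7 + n^{2}}$
$\left(41 - 18\right) \left(b{\left(-6 \right)} + 98\right) = \left(41 - 18\right) \left(\frac{-62 - 9 \left(-6\right)^{2}}{7 + \left(-6\right)^{2}} + 98\right) = 23 \left(\frac{-62 - 324}{7 + 36} + 98\right) = 23 \left(\frac{-62 - 324}{43} + 98\right) = 23 \left(\frac{1}{43} \left(-386\right) + 98\right) = 23 \left(- \frac{386}{43} + 98\right) = 23 \cdot \frac{3828}{43} = \frac{88044}{43}$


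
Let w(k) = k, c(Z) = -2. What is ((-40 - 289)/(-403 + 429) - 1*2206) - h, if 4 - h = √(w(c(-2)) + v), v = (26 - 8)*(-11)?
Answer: -57789/26 + 10*I*√2 ≈ -2222.7 + 14.142*I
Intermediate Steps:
v = -198 (v = 18*(-11) = -198)
h = 4 - 10*I*√2 (h = 4 - √(-2 - 198) = 4 - √(-200) = 4 - 10*I*√2 ≈ 4.0 - 14.142*I)
((-40 - 289)/(-403 + 429) - 1*2206) - h = ((-40 - 289)/(-403 + 429) - 1*2206) - (4 - 10*I*√2) = (-329/26 - 2206) + (-4 + 10*I*√2) = -57685/26 + (-4 + 10*I*√2) = -57789/26 + 10*I*√2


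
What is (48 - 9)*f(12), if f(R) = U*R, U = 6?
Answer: 2808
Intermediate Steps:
f(R) = 6*R
(48 - 9)*f(12) = (48 - 9)*(6*12) = 39*72 = 2808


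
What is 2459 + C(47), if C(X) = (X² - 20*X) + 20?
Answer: 3748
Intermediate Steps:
C(X) = 20 + X² - 20*X
2459 + C(47) = 2459 + (20 + 47² - 20*47) = 2459 + (20 + 2209 - 940) = 2459 + 1289 = 3748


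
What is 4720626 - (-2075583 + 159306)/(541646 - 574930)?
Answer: 157119399507/33284 ≈ 4.7206e+6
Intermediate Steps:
4720626 - (-2075583 + 159306)/(541646 - 574930) = 4720626 - (-1916277)/(-33284) = 4720626 - (-1916277)*(-1)/33284 = 4720626 - 1*1916277/33284 = 4720626 - 1916277/33284 = 157119399507/33284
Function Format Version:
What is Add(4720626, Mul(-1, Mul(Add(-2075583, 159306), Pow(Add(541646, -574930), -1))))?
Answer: Rational(157119399507, 33284) ≈ 4.7206e+6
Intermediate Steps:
Add(4720626, Mul(-1, Mul(Add(-2075583, 159306), Pow(Add(541646, -574930), -1)))) = Add(4720626, Mul(-1, Mul(-1916277, Pow(-33284, -1)))) = Add(4720626, Mul(-1, Mul(-1916277, Rational(-1, 33284)))) = Add(4720626, Mul(-1, Rational(1916277, 33284))) = Add(4720626, Rational(-1916277, 33284)) = Rational(157119399507, 33284)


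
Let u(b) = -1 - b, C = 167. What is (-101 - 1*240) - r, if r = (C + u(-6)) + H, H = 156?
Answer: -669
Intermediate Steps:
r = 328 (r = (167 + (-1 - 1*(-6))) + 156 = (167 + (-1 + 6)) + 156 = (167 + 5) + 156 = 172 + 156 = 328)
(-101 - 1*240) - r = (-101 - 1*240) - 1*328 = (-101 - 240) - 328 = -341 - 328 = -669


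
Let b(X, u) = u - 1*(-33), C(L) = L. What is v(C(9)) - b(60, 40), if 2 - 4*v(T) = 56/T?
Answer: -1333/18 ≈ -74.056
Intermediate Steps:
b(X, u) = 33 + u (b(X, u) = u + 33 = 33 + u)
v(T) = ½ - 14/T
v(C(9)) - b(60, 40) = (½)*(-28 + 9)/9 - (33 + 40) = (½)*(⅑)*(-19) - 1*73 = -19/18 - 73 = -1333/18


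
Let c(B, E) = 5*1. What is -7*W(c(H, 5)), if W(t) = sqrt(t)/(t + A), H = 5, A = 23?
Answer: -sqrt(5)/4 ≈ -0.55902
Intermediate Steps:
c(B, E) = 5
W(t) = sqrt(t)/(23 + t) (W(t) = sqrt(t)/(t + 23) = sqrt(t)/(23 + t))
-7*W(c(H, 5)) = -7*sqrt(5)/(23 + 5) = -7*sqrt(5)/28 = -sqrt(5)/4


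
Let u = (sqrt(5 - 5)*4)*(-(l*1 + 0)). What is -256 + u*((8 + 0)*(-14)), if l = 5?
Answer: -256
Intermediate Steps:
u = 0 (u = (sqrt(5 - 5)*4)*(-(5*1 + 0)) = (sqrt(0)*4)*(-(5 + 0)) = (0*4)*(-1*5) = 0*(-5) = 0)
-256 + u*((8 + 0)*(-14)) = -256 + 0*((8 + 0)*(-14)) = -256 + 0*(8*(-14)) = -256 + 0*(-112) = -256 + 0 = -256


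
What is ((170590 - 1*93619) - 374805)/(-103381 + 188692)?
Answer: -99278/28437 ≈ -3.4912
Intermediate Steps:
((170590 - 1*93619) - 374805)/(-103381 + 188692) = ((170590 - 93619) - 374805)/85311 = (76971 - 374805)*(1/85311) = -297834*1/85311 = -99278/28437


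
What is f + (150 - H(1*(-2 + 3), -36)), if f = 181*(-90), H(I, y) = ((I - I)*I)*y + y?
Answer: -16104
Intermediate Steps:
H(I, y) = y (H(I, y) = (0*I)*y + y = 0*y + y = 0 + y = y)
f = -16290
f + (150 - H(1*(-2 + 3), -36)) = -16290 + (150 - 1*(-36)) = -16290 + (150 + 36) = -16290 + 186 = -16104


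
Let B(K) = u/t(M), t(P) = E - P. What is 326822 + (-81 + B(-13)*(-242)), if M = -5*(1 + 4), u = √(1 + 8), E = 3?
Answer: 4574011/14 ≈ 3.2672e+5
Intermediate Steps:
u = 3 (u = √9 = 3)
M = -25 (M = -5*5 = -25)
t(P) = 3 - P
B(K) = 3/28 (B(K) = 3/(3 - 1*(-25)) = 3/(3 + 25) = 3/28)
326822 + (-81 + B(-13)*(-242)) = 326822 + (-81 + (3/28)*(-242)) = 326822 + (-81 - 363/14) = 326822 - 1497/14 = 4574011/14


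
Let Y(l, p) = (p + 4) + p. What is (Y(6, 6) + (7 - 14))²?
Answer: 81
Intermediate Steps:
Y(l, p) = 4 + 2*p (Y(l, p) = (4 + p) + p = 4 + 2*p)
(Y(6, 6) + (7 - 14))² = ((4 + 2*6) + (7 - 14))² = ((4 + 12) - 7)² = (16 - 7)² = 9² = 81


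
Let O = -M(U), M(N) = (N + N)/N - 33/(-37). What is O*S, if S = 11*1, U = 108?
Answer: -1177/37 ≈ -31.811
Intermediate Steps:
M(N) = 107/37 (M(N) = (2*N)/N - 33*(-1/37) = 2 + 33/37 = 107/37)
O = -107/37 (O = -1*107/37 = -107/37 ≈ -2.8919)
S = 11
O*S = -107/37*11 = -1177/37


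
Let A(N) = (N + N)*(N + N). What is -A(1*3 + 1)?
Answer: -64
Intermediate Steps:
A(N) = 4*N² (A(N) = (2*N)*(2*N) = 4*N²)
-A(1*3 + 1) = -4*(1*3 + 1)² = -4*(3 + 1)² = -4*4² = -4*16 = -1*64 = -64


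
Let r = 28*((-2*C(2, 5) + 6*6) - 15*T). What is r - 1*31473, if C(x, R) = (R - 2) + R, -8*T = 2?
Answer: -30808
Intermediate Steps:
T = -¼ (T = -⅛*2 = -¼ ≈ -0.25000)
C(x, R) = -2 + 2*R (C(x, R) = (-2 + R) + R = -2 + 2*R)
r = 665 (r = 28*((-2*(-2 + 2*5) + 6*6) - 15*(-¼)) = 28*((-2*(-2 + 10) + 36) + 15/4) = 28*((-2*8 + 36) + 15/4) = 28*((-16 + 36) + 15/4) = 28*(20 + 15/4) = 28*(95/4) = 665)
r - 1*31473 = 665 - 1*31473 = 665 - 31473 = -30808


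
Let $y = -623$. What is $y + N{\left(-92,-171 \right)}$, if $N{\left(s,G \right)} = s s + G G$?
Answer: $37082$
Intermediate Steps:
$N{\left(s,G \right)} = G^{2} + s^{2}$ ($N{\left(s,G \right)} = s^{2} + G^{2} = G^{2} + s^{2}$)
$y + N{\left(-92,-171 \right)} = -623 + \left(\left(-171\right)^{2} + \left(-92\right)^{2}\right) = -623 + \left(29241 + 8464\right) = -623 + 37705 = 37082$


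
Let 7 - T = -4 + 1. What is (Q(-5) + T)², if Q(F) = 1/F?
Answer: 2401/25 ≈ 96.040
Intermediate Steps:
T = 10 (T = 7 - (-4 + 1) = 7 - 1*(-3) = 7 + 3 = 10)
(Q(-5) + T)² = (1/(-5) + 10)² = (-⅕ + 10)² = (49/5)² = 2401/25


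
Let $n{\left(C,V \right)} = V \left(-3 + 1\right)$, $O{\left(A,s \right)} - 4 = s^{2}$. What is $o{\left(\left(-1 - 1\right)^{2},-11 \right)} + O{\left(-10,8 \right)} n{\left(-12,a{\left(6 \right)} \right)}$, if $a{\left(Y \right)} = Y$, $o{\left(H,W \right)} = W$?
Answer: $-827$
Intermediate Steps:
$O{\left(A,s \right)} = 4 + s^{2}$
$n{\left(C,V \right)} = - 2 V$ ($n{\left(C,V \right)} = V \left(-2\right) = - 2 V$)
$o{\left(\left(-1 - 1\right)^{2},-11 \right)} + O{\left(-10,8 \right)} n{\left(-12,a{\left(6 \right)} \right)} = -11 + \left(4 + 8^{2}\right) \left(\left(-2\right) 6\right) = -11 + \left(4 + 64\right) \left(-12\right) = -11 + 68 \left(-12\right) = -11 - 816 = -827$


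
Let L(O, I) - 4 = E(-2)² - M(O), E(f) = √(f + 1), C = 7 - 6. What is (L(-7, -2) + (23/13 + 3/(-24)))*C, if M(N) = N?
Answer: 1211/104 ≈ 11.644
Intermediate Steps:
C = 1
E(f) = √(1 + f)
L(O, I) = 3 - O (L(O, I) = 4 + ((√(1 - 2))² - O) = 4 + ((√(-1))² - O) = 4 + (I² - O) = 4 + (-1 - O) = 3 - O)
(L(-7, -2) + (23/13 + 3/(-24)))*C = ((3 - 1*(-7)) + (23/13 + 3/(-24)))*1 = ((3 + 7) + (23*(1/13) + 3*(-1/24)))*1 = (10 + (23/13 - ⅛))*1 = (10 + 171/104)*1 = (1211/104)*1 = 1211/104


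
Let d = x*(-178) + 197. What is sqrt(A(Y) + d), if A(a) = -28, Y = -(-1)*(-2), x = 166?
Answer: I*sqrt(29379) ≈ 171.4*I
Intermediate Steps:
Y = -2 (Y = -1*2 = -2)
d = -29351 (d = 166*(-178) + 197 = -29548 + 197 = -29351)
sqrt(A(Y) + d) = sqrt(-28 - 29351) = sqrt(-29379) = I*sqrt(29379)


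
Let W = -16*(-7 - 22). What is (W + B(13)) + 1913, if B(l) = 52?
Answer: 2429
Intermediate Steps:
W = 464 (W = -16*(-29) = 464)
(W + B(13)) + 1913 = (464 + 52) + 1913 = 516 + 1913 = 2429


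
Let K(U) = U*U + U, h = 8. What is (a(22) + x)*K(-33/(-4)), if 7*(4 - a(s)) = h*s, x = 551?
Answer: 4528689/112 ≈ 40435.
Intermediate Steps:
K(U) = U + U² (K(U) = U² + U = U + U²)
a(s) = 4 - 8*s/7
(a(22) + x)*K(-33/(-4)) = ((4 - 8/7*22) + 551)*((-33/(-4))*(1 - 33/(-4))) = ((4 - 176/7) + 551)*((-33*(-¼))*(1 - 33*(-¼))) = (-148/7 + 551)*(33*(1 + 33/4)/4) = 3709*((33/4)*(37/4))/7 = (3709/7)*(1221/16) = 4528689/112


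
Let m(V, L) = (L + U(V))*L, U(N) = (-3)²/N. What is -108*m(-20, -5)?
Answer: -2943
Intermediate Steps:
U(N) = 9/N
m(V, L) = L*(L + 9/V) (m(V, L) = (L + 9/V)*L = L*(L + 9/V))
-108*m(-20, -5) = -(-540)*(9 - 5*(-20))/(-20) = -(-540)*(-1)*(9 + 100)/20 = -(-540)*(-1)*109/20 = -108*109/4 = -2943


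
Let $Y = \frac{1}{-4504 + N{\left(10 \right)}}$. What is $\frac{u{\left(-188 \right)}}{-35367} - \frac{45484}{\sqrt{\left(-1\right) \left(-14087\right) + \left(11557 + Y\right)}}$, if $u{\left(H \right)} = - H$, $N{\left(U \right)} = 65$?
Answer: $- \frac{188}{35367} - \frac{45484 \sqrt{505307860885}}{113833715} \approx -284.04$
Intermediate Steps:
$Y = - \frac{1}{4439}$ ($Y = \frac{1}{-4504 + 65} = \frac{1}{-4439} = - \frac{1}{4439} \approx -0.00022528$)
$\frac{u{\left(-188 \right)}}{-35367} - \frac{45484}{\sqrt{\left(-1\right) \left(-14087\right) + \left(11557 + Y\right)}} = \frac{\left(-1\right) \left(-188\right)}{-35367} - \frac{45484}{\sqrt{\left(-1\right) \left(-14087\right) + \left(11557 - \frac{1}{4439}\right)}} = 188 \left(- \frac{1}{35367}\right) - \frac{45484}{\sqrt{14087 + \frac{51301522}{4439}}} = - \frac{188}{35367} - \frac{45484}{\sqrt{\frac{113833715}{4439}}} = - \frac{188}{35367} - \frac{45484}{\frac{1}{4439} \sqrt{505307860885}} = - \frac{188}{35367} - 45484 \frac{\sqrt{505307860885}}{113833715} = - \frac{188}{35367} - \frac{45484 \sqrt{505307860885}}{113833715}$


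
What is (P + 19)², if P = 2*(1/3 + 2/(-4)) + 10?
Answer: 7396/9 ≈ 821.78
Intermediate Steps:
P = 29/3 (P = 2*(1*(⅓) + 2*(-¼)) + 10 = 2*(⅓ - ½) + 10 = 2*(-⅙) + 10 = -⅓ + 10 = 29/3 ≈ 9.6667)
(P + 19)² = (29/3 + 19)² = (86/3)² = 7396/9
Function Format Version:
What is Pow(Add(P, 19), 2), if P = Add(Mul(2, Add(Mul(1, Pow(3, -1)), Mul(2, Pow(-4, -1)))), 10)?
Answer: Rational(7396, 9) ≈ 821.78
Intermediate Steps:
P = Rational(29, 3) (P = Add(Mul(2, Add(Mul(1, Rational(1, 3)), Mul(2, Rational(-1, 4)))), 10) = Add(Mul(2, Add(Rational(1, 3), Rational(-1, 2))), 10) = Add(Mul(2, Rational(-1, 6)), 10) = Add(Rational(-1, 3), 10) = Rational(29, 3) ≈ 9.6667)
Pow(Add(P, 19), 2) = Pow(Add(Rational(29, 3), 19), 2) = Pow(Rational(86, 3), 2) = Rational(7396, 9)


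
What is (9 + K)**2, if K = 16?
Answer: 625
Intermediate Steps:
(9 + K)**2 = (9 + 16)**2 = 25**2 = 625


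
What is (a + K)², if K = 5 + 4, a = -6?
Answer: 9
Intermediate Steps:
K = 9
(a + K)² = (-6 + 9)² = 3² = 9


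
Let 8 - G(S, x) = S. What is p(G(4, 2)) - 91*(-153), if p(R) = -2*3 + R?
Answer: 13921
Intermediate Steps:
G(S, x) = 8 - S
p(R) = -6 + R
p(G(4, 2)) - 91*(-153) = (-6 + (8 - 1*4)) - 91*(-153) = (-6 + (8 - 4)) + 13923 = (-6 + 4) + 13923 = -2 + 13923 = 13921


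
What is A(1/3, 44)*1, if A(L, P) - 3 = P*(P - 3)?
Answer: 1807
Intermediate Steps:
A(L, P) = 3 + P*(-3 + P) (A(L, P) = 3 + P*(P - 3) = 3 + P*(-3 + P))
A(1/3, 44)*1 = (3 + 44² - 3*44)*1 = (3 + 1936 - 132)*1 = 1807*1 = 1807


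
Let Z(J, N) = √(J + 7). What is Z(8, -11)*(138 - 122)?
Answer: 16*√15 ≈ 61.968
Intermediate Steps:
Z(J, N) = √(7 + J)
Z(8, -11)*(138 - 122) = √(7 + 8)*(138 - 122) = √15*16 = 16*√15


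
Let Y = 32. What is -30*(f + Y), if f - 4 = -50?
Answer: 420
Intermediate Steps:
f = -46 (f = 4 - 50 = -46)
-30*(f + Y) = -30*(-46 + 32) = -30*(-14) = 420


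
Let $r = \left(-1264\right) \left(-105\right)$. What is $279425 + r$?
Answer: $412145$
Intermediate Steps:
$r = 132720$
$279425 + r = 279425 + 132720 = 412145$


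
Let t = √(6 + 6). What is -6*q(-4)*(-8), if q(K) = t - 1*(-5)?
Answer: 240 + 96*√3 ≈ 406.28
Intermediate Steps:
t = 2*√3 (t = √12 = 2*√3 ≈ 3.4641)
q(K) = 5 + 2*√3 (q(K) = 2*√3 - 1*(-5) = 2*√3 + 5 = 5 + 2*√3)
-6*q(-4)*(-8) = -6*(5 + 2*√3)*(-8) = (-30 - 12*√3)*(-8) = 240 + 96*√3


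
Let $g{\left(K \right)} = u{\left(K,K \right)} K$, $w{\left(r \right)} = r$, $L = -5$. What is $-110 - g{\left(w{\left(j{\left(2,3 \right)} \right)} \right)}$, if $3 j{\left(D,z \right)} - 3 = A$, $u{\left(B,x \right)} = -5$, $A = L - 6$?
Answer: $- \frac{370}{3} \approx -123.33$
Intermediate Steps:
$A = -11$ ($A = -5 - 6 = -11$)
$j{\left(D,z \right)} = - \frac{8}{3}$ ($j{\left(D,z \right)} = 1 + \frac{1}{3} \left(-11\right) = 1 - \frac{11}{3} = - \frac{8}{3}$)
$g{\left(K \right)} = - 5 K$
$-110 - g{\left(w{\left(j{\left(2,3 \right)} \right)} \right)} = -110 - \left(-5\right) \left(- \frac{8}{3}\right) = -110 - \frac{40}{3} = - \frac{370}{3}$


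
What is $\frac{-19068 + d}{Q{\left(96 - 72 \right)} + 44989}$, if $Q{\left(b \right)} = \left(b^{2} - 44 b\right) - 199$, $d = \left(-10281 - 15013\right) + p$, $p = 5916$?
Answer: $- \frac{19223}{22155} \approx -0.86766$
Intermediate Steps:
$d = -19378$ ($d = \left(-10281 - 15013\right) + 5916 = -25294 + 5916 = -19378$)
$Q{\left(b \right)} = -199 + b^{2} - 44 b$
$\frac{-19068 + d}{Q{\left(96 - 72 \right)} + 44989} = \frac{-19068 - 19378}{\left(-199 + \left(96 - 72\right)^{2} - 44 \left(96 - 72\right)\right) + 44989} = - \frac{38446}{\left(-199 + 24^{2} - 1056\right) + 44989} = - \frac{38446}{\left(-199 + 576 - 1056\right) + 44989} = - \frac{38446}{-679 + 44989} = - \frac{38446}{44310} = \left(-38446\right) \frac{1}{44310} = - \frac{19223}{22155}$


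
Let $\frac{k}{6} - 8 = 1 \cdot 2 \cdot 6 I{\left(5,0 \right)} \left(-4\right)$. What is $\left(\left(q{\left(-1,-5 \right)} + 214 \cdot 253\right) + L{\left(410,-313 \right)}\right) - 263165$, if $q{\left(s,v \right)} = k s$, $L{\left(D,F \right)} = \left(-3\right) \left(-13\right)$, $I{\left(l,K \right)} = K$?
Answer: $-209032$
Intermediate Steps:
$k = 48$ ($k = 48 + 6 \cdot 1 \cdot 2 \cdot 6 \cdot 0 \left(-4\right) = 48 + 6 \cdot 1 \cdot 12 \cdot 0 \left(-4\right) = 48 + 6 \cdot 1 \cdot 0 \left(-4\right) = 48 + 6 \cdot 0 \left(-4\right) = 48 + 6 \cdot 0 = 48 + 0 = 48$)
$L{\left(D,F \right)} = 39$
$q{\left(s,v \right)} = 48 s$
$\left(\left(q{\left(-1,-5 \right)} + 214 \cdot 253\right) + L{\left(410,-313 \right)}\right) - 263165 = \left(\left(48 \left(-1\right) + 214 \cdot 253\right) + 39\right) - 263165 = \left(\left(-48 + 54142\right) + 39\right) - 263165 = \left(54094 + 39\right) - 263165 = 54133 - 263165 = -209032$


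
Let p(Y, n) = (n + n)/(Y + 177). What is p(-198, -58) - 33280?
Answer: -698764/21 ≈ -33275.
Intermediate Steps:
p(Y, n) = 2*n/(177 + Y) (p(Y, n) = (2*n)/(177 + Y) = 2*n/(177 + Y))
p(-198, -58) - 33280 = 2*(-58)/(177 - 198) - 33280 = 2*(-58)/(-21) - 33280 = 2*(-58)*(-1/21) - 33280 = 116/21 - 33280 = -698764/21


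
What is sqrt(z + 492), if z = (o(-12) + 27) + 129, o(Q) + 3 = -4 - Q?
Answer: sqrt(653) ≈ 25.554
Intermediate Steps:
o(Q) = -7 - Q (o(Q) = -3 + (-4 - Q) = -7 - Q)
z = 161 (z = ((-7 - 1*(-12)) + 27) + 129 = ((-7 + 12) + 27) + 129 = (5 + 27) + 129 = 32 + 129 = 161)
sqrt(z + 492) = sqrt(161 + 492) = sqrt(653)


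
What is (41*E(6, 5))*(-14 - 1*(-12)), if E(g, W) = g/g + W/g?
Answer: -451/3 ≈ -150.33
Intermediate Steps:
E(g, W) = 1 + W/g
(41*E(6, 5))*(-14 - 1*(-12)) = (41*((5 + 6)/6))*(-14 - 1*(-12)) = (41*((⅙)*11))*(-14 + 12) = (41*(11/6))*(-2) = (451/6)*(-2) = -451/3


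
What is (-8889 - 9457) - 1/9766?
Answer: -179167037/9766 ≈ -18346.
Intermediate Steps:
(-8889 - 9457) - 1/9766 = -18346 - 1*1/9766 = -18346 - 1/9766 = -179167037/9766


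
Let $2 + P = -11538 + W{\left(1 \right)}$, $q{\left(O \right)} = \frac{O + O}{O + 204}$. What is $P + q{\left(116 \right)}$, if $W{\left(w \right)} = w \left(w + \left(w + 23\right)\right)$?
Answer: $- \frac{460571}{40} \approx -11514.0$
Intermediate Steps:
$q{\left(O \right)} = \frac{2 O}{204 + O}$
$W{\left(w \right)} = w \left(23 + 2 w\right)$ ($W{\left(w \right)} = w \left(w + \left(23 + w\right)\right) = w \left(23 + 2 w\right)$)
$P = -11515$ ($P = -2 - \left(11538 - \left(23 + 2 \cdot 1\right)\right) = -2 - \left(11538 - \left(23 + 2\right)\right) = -2 + \left(-11538 + 1 \cdot 25\right) = -2 + \left(-11538 + 25\right) = -2 - 11513 = -11515$)
$P + q{\left(116 \right)} = -11515 + 2 \cdot 116 \frac{1}{204 + 116} = -11515 + 2 \cdot 116 \cdot \frac{1}{320} = -11515 + \frac{29}{40} = - \frac{460571}{40}$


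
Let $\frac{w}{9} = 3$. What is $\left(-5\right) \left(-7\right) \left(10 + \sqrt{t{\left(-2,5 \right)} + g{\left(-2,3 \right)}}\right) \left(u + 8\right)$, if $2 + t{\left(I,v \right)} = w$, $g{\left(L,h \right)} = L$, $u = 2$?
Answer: $3500 + 350 \sqrt{23} \approx 5178.5$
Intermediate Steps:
$w = 27$ ($w = 9 \cdot 3 = 27$)
$t{\left(I,v \right)} = 25$ ($t{\left(I,v \right)} = -2 + 27 = 25$)
$\left(-5\right) \left(-7\right) \left(10 + \sqrt{t{\left(-2,5 \right)} + g{\left(-2,3 \right)}}\right) \left(u + 8\right) = \left(-5\right) \left(-7\right) \left(10 + \sqrt{25 - 2}\right) \left(2 + 8\right) = 35 \left(10 + \sqrt{23}\right) 10 = 35 \left(100 + 10 \sqrt{23}\right) = 3500 + 350 \sqrt{23}$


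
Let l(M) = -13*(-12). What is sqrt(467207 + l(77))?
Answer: sqrt(467363) ≈ 683.64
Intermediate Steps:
l(M) = 156
sqrt(467207 + l(77)) = sqrt(467207 + 156) = sqrt(467363)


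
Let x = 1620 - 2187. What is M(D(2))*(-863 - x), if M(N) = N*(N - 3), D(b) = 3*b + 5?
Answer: -26048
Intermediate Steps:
x = -567
D(b) = 5 + 3*b
M(N) = N*(-3 + N)
M(D(2))*(-863 - x) = ((5 + 3*2)*(-3 + (5 + 3*2)))*(-863 - 1*(-567)) = ((5 + 6)*(-3 + (5 + 6)))*(-863 + 567) = (11*(-3 + 11))*(-296) = (11*8)*(-296) = 88*(-296) = -26048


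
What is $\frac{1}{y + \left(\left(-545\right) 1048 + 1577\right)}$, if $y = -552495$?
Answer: $- \frac{1}{1122078} \approx -8.912 \cdot 10^{-7}$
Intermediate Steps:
$\frac{1}{y + \left(\left(-545\right) 1048 + 1577\right)} = \frac{1}{-552495 + \left(\left(-545\right) 1048 + 1577\right)} = \frac{1}{-552495 + \left(-571160 + 1577\right)} = \frac{1}{-552495 - 569583} = \frac{1}{-1122078} = - \frac{1}{1122078}$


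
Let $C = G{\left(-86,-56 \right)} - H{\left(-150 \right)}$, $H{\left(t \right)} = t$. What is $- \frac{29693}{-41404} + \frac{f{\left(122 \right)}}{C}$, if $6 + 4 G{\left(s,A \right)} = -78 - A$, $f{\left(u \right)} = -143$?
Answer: $- \frac{11711}{41404} \approx -0.28285$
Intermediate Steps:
$G{\left(s,A \right)} = -21 - \frac{A}{4}$ ($G{\left(s,A \right)} = - \frac{3}{2} + \frac{-78 - A}{4} = - \frac{3}{2} - \left(\frac{39}{2} + \frac{A}{4}\right) = -21 - \frac{A}{4}$)
$C = 143$ ($C = \left(-21 - -14\right) - -150 = \left(-21 + 14\right) + 150 = -7 + 150 = 143$)
$- \frac{29693}{-41404} + \frac{f{\left(122 \right)}}{C} = - \frac{29693}{-41404} - \frac{143}{143} = \left(-29693\right) \left(- \frac{1}{41404}\right) - 1 = \frac{29693}{41404} - 1 = - \frac{11711}{41404}$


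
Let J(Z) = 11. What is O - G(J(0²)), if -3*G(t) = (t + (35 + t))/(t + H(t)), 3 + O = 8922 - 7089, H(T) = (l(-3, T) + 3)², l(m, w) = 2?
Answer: 65899/36 ≈ 1830.5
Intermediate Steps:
H(T) = 25 (H(T) = (2 + 3)² = 5² = 25)
O = 1830 (O = -3 + (8922 - 7089) = -3 + 1833 = 1830)
G(t) = -(35 + 2*t)/(3*(25 + t)) (G(t) = -(t + (35 + t))/(3*(t + 25)) = -(35 + 2*t)/(3*(25 + t)))
O - G(J(0²)) = 1830 - (-35 - 2*11)/(3*(25 + 11)) = 1830 - (-35 - 22)/(3*36) = 1830 - (-57)/(3*36) = 1830 - 1*(-19/36) = 1830 + 19/36 = 65899/36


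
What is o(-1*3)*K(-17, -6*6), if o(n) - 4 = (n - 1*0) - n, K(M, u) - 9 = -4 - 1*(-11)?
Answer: 64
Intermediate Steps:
K(M, u) = 16 (K(M, u) = 9 + (-4 - 1*(-11)) = 9 + (-4 + 11) = 9 + 7 = 16)
o(n) = 4 (o(n) = 4 + ((n - 1*0) - n) = 4 + ((n + 0) - n) = 4 + (n - n) = 4 + 0 = 4)
o(-1*3)*K(-17, -6*6) = 4*16 = 64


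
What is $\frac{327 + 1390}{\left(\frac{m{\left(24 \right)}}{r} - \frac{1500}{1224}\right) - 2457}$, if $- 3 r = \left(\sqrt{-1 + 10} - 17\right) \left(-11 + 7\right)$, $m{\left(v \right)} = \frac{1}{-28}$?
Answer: $- \frac{137305056}{196579223} \approx -0.69847$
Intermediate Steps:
$m{\left(v \right)} = - \frac{1}{28}$
$r = - \frac{56}{3}$ ($r = - \frac{\left(\sqrt{-1 + 10} - 17\right) \left(-11 + 7\right)}{3} = - \frac{\left(\sqrt{9} - 17\right) \left(-4\right)}{3} = - \frac{\left(3 - 17\right) \left(-4\right)}{3} = - \frac{\left(-14\right) \left(-4\right)}{3} = \left(- \frac{1}{3}\right) 56 = - \frac{56}{3} \approx -18.667$)
$\frac{327 + 1390}{\left(\frac{m{\left(24 \right)}}{r} - \frac{1500}{1224}\right) - 2457} = \frac{327 + 1390}{\left(- \frac{1}{28 \left(- \frac{56}{3}\right)} - \frac{1500}{1224}\right) - 2457} = \frac{1717}{\left(\left(- \frac{1}{28}\right) \left(- \frac{3}{56}\right) - \frac{125}{102}\right) - 2457} = \frac{1717}{\left(\frac{3}{1568} - \frac{125}{102}\right) - 2457} = \frac{1717}{- \frac{97847}{79968} - 2457} = \frac{1717}{- \frac{196579223}{79968}} = 1717 \left(- \frac{79968}{196579223}\right) = - \frac{137305056}{196579223}$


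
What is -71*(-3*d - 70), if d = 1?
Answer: 5183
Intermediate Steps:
-71*(-3*d - 70) = -71*(-3*1 - 70) = -71*(-3 - 70) = -71*(-73) = 5183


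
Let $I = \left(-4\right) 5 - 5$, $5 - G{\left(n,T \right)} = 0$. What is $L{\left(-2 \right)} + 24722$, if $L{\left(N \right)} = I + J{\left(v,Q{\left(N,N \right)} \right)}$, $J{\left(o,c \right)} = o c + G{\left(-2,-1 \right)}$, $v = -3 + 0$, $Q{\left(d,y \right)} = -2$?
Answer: $24708$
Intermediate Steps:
$G{\left(n,T \right)} = 5$ ($G{\left(n,T \right)} = 5 - 0 = 5 + 0 = 5$)
$v = -3$
$J{\left(o,c \right)} = 5 + c o$ ($J{\left(o,c \right)} = o c + 5 = c o + 5 = 5 + c o$)
$I = -25$ ($I = -20 - 5 = -25$)
$L{\left(N \right)} = -14$ ($L{\left(N \right)} = -25 + \left(5 - -6\right) = -25 + \left(5 + 6\right) = -25 + 11 = -14$)
$L{\left(-2 \right)} + 24722 = -14 + 24722 = 24708$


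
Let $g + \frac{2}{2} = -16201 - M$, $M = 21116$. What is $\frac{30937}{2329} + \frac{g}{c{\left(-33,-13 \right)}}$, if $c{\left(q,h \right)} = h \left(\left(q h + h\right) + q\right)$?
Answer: $\frac{240948945}{11596091} \approx 20.778$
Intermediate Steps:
$g = -37318$ ($g = -1 - 37317 = -37318$)
$c{\left(q,h \right)} = h \left(h + q + h q\right)$ ($c{\left(q,h \right)} = h \left(\left(h q + h\right) + q\right) = h \left(\left(h + h q\right) + q\right) = h \left(h + q + h q\right)$)
$\frac{30937}{2329} + \frac{g}{c{\left(-33,-13 \right)}} = \frac{30937}{2329} - \frac{37318}{\left(-13\right) \left(-13 - 33 - -429\right)} = 30937 \cdot \frac{1}{2329} - \frac{37318}{\left(-13\right) \left(-13 - 33 + 429\right)} = \frac{30937}{2329} - \frac{37318}{\left(-13\right) 383} = \frac{30937}{2329} - \frac{37318}{-4979} = \frac{30937}{2329} - - \frac{37318}{4979} = \frac{30937}{2329} + \frac{37318}{4979} = \frac{240948945}{11596091}$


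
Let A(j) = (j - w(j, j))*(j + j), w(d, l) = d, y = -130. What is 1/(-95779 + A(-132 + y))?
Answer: -1/95779 ≈ -1.0441e-5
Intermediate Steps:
A(j) = 0 (A(j) = (j - j)*(j + j) = 0*(2*j) = 0)
1/(-95779 + A(-132 + y)) = 1/(-95779 + 0) = 1/(-95779) = -1/95779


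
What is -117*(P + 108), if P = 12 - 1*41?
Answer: -9243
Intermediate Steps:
P = -29 (P = 12 - 41 = -29)
-117*(P + 108) = -117*(-29 + 108) = -117*79 = -9243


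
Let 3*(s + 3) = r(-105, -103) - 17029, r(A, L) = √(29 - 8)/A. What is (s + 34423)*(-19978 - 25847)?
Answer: -1317178525 + 3055*√21/21 ≈ -1.3172e+9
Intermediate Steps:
r(A, L) = √21/A
s = -17038/3 - √21/315 (s = -3 + (√21/(-105) - 17029)/3 = -3 + (√21*(-1/105) - 17029)/3 = -3 + (-√21/105 - 17029)/3 = -3 + (-17029 - √21/105)/3 = -3 + (-17029/3 - √21/315) = -17038/3 - √21/315 ≈ -5679.3)
(s + 34423)*(-19978 - 25847) = ((-17038/3 - √21/315) + 34423)*(-19978 - 25847) = (86231/3 - √21/315)*(-45825) = -1317178525 + 3055*√21/21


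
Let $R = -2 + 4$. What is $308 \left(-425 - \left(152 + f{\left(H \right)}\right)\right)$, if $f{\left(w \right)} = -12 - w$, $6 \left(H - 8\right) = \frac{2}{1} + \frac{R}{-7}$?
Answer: $-171468$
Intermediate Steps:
$R = 2$
$H = \frac{58}{7}$ ($H = 8 + \frac{\frac{2}{1} + \frac{2}{-7}}{6} = 8 + \frac{2 \cdot 1 + 2 \left(- \frac{1}{7}\right)}{6} = 8 + \frac{2 - \frac{2}{7}}{6} = 8 + \frac{1}{6} \cdot \frac{12}{7} = 8 + \frac{2}{7} = \frac{58}{7} \approx 8.2857$)
$308 \left(-425 - \left(152 + f{\left(H \right)}\right)\right) = 308 \left(-425 - \left(140 - \frac{58}{7}\right)\right) = 308 \left(-425 - \frac{922}{7}\right) = 308 \left(- \frac{3897}{7}\right) = -171468$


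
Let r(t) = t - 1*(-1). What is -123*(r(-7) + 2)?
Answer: 492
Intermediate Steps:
r(t) = 1 + t (r(t) = t + 1 = 1 + t)
-123*(r(-7) + 2) = -123*((1 - 7) + 2) = -123*(-6 + 2) = -123*(-4) = 492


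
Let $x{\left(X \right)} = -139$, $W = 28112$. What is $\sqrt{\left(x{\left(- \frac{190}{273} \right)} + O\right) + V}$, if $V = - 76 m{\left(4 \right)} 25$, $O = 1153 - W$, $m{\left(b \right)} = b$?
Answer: $i \sqrt{34698} \approx 186.27 i$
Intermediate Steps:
$O = -26959$ ($O = 1153 - 28112 = -26959$)
$V = -7600$ ($V = \left(-76\right) 4 \cdot 25 = \left(-304\right) 25 = -7600$)
$\sqrt{\left(x{\left(- \frac{190}{273} \right)} + O\right) + V} = \sqrt{\left(-139 - 26959\right) - 7600} = \sqrt{-27098 - 7600} = \sqrt{-34698} = i \sqrt{34698}$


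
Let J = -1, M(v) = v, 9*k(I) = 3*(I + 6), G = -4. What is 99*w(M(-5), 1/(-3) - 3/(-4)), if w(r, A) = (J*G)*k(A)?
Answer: 847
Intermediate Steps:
k(I) = 2 + I/3 (k(I) = (3*(I + 6))/9 = (3*(6 + I))/9 = (18 + 3*I)/9 = 2 + I/3)
w(r, A) = 8 + 4*A/3 (w(r, A) = (-1*(-4))*(2 + A/3) = 4*(2 + A/3) = 8 + 4*A/3)
99*w(M(-5), 1/(-3) - 3/(-4)) = 99*(8 + 4*(1/(-3) - 3/(-4))/3) = 99*(8 + 4*(1*(-⅓) - 3*(-¼))/3) = 99*(8 + 4*(-⅓ + ¾)/3) = 99*(8 + (4/3)*(5/12)) = 99*(8 + 5/9) = 99*(77/9) = 847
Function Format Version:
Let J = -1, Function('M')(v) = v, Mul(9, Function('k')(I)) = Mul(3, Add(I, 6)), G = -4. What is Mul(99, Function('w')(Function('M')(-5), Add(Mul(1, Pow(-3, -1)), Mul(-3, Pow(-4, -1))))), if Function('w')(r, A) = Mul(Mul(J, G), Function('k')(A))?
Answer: 847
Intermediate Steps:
Function('k')(I) = Add(2, Mul(Rational(1, 3), I)) (Function('k')(I) = Mul(Rational(1, 9), Mul(3, Add(I, 6))) = Mul(Rational(1, 9), Mul(3, Add(6, I))) = Mul(Rational(1, 9), Add(18, Mul(3, I))) = Add(2, Mul(Rational(1, 3), I)))
Function('w')(r, A) = Add(8, Mul(Rational(4, 3), A)) (Function('w')(r, A) = Mul(Mul(-1, -4), Add(2, Mul(Rational(1, 3), A))) = Mul(4, Add(2, Mul(Rational(1, 3), A))) = Add(8, Mul(Rational(4, 3), A)))
Mul(99, Function('w')(Function('M')(-5), Add(Mul(1, Pow(-3, -1)), Mul(-3, Pow(-4, -1))))) = Mul(99, Add(8, Mul(Rational(4, 3), Add(Mul(1, Pow(-3, -1)), Mul(-3, Pow(-4, -1)))))) = Mul(99, Add(8, Mul(Rational(4, 3), Add(Mul(1, Rational(-1, 3)), Mul(-3, Rational(-1, 4)))))) = Mul(99, Add(8, Mul(Rational(4, 3), Add(Rational(-1, 3), Rational(3, 4))))) = Mul(99, Add(8, Mul(Rational(4, 3), Rational(5, 12)))) = Mul(99, Add(8, Rational(5, 9))) = Mul(99, Rational(77, 9)) = 847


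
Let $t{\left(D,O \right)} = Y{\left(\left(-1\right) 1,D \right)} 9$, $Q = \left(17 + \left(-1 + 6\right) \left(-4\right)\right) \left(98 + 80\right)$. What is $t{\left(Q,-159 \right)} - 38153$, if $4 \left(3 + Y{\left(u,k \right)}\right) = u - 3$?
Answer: $-38189$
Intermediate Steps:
$Y{\left(u,k \right)} = - \frac{15}{4} + \frac{u}{4}$ ($Y{\left(u,k \right)} = -3 + \frac{u - 3}{4} = -3 + \frac{-3 + u}{4} = -3 + \left(- \frac{3}{4} + \frac{u}{4}\right) = - \frac{15}{4} + \frac{u}{4}$)
$Q = -534$ ($Q = \left(17 + 5 \left(-4\right)\right) 178 = \left(17 - 20\right) 178 = \left(-3\right) 178 = -534$)
$t{\left(D,O \right)} = -36$ ($t{\left(D,O \right)} = \left(- \frac{15}{4} + \frac{\left(-1\right) 1}{4}\right) 9 = \left(- \frac{15}{4} + \frac{1}{4} \left(-1\right)\right) 9 = \left(- \frac{15}{4} - \frac{1}{4}\right) 9 = \left(-4\right) 9 = -36$)
$t{\left(Q,-159 \right)} - 38153 = -36 - 38153 = -38189$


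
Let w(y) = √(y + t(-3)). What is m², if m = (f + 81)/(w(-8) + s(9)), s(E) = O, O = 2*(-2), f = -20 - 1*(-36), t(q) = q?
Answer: 9409/(4 - I*√11)² ≈ 64.534 + 342.45*I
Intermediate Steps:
w(y) = √(-3 + y) (w(y) = √(y - 3) = √(-3 + y))
f = 16 (f = -20 + 36 = 16)
O = -4
s(E) = -4
m = 97/(-4 + I*√11) (m = (16 + 81)/(√(-3 - 8) - 4) = 97/(√(-11) - 4) = 97/(I*√11 - 4) = 97/(-4 + I*√11) ≈ -14.37 - 11.915*I)
m² = (-388/27 - 97*I*√11/27)²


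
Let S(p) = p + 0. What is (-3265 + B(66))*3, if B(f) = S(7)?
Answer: -9774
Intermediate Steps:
S(p) = p
B(f) = 7
(-3265 + B(66))*3 = (-3265 + 7)*3 = -3258*3 = -9774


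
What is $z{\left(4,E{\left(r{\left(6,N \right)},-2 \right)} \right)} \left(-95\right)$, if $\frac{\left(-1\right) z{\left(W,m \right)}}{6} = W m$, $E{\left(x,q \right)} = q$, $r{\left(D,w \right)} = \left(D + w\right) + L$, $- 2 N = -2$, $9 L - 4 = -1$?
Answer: $-4560$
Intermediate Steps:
$L = \frac{1}{3}$ ($L = \frac{4}{9} + \frac{1}{9} \left(-1\right) = \frac{4}{9} - \frac{1}{9} = \frac{1}{3} \approx 0.33333$)
$N = 1$ ($N = \left(- \frac{1}{2}\right) \left(-2\right) = 1$)
$r{\left(D,w \right)} = \frac{1}{3} + D + w$ ($r{\left(D,w \right)} = \left(D + w\right) + \frac{1}{3} = \frac{1}{3} + D + w$)
$z{\left(W,m \right)} = - 6 W m$
$z{\left(4,E{\left(r{\left(6,N \right)},-2 \right)} \right)} \left(-95\right) = \left(-6\right) 4 \left(-2\right) \left(-95\right) = 48 \left(-95\right) = -4560$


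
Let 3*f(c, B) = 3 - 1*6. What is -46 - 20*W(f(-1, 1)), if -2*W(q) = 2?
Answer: -26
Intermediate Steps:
f(c, B) = -1 (f(c, B) = (3 - 1*6)/3 = (3 - 6)/3 = (⅓)*(-3) = -1)
W(q) = -1 (W(q) = -½*2 = -1)
-46 - 20*W(f(-1, 1)) = -46 - 20*(-1) = -46 + 20 = -26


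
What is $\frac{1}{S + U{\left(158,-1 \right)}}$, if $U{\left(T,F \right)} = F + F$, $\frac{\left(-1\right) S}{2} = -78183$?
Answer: $\frac{1}{156364} \approx 6.3953 \cdot 10^{-6}$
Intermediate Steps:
$S = 156366$ ($S = \left(-2\right) \left(-78183\right) = 156366$)
$U{\left(T,F \right)} = 2 F$
$\frac{1}{S + U{\left(158,-1 \right)}} = \frac{1}{156366 + 2 \left(-1\right)} = \frac{1}{156366 - 2} = \frac{1}{156364}$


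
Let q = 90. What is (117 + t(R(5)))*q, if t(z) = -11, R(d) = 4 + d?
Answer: 9540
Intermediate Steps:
(117 + t(R(5)))*q = (117 - 11)*90 = 106*90 = 9540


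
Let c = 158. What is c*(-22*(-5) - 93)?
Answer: 2686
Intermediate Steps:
c*(-22*(-5) - 93) = 158*(-22*(-5) - 93) = 158*(110 - 93) = 158*17 = 2686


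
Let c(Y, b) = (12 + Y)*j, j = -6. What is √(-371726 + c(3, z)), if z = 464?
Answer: 2*I*√92954 ≈ 609.77*I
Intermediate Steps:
c(Y, b) = -72 - 6*Y (c(Y, b) = (12 + Y)*(-6) = -72 - 6*Y)
√(-371726 + c(3, z)) = √(-371726 + (-72 - 6*3)) = √(-371726 + (-72 - 18)) = √(-371726 - 90) = √(-371816) = 2*I*√92954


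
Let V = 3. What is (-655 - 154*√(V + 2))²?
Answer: 547605 + 201740*√5 ≈ 9.9871e+5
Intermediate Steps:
(-655 - 154*√(V + 2))² = (-655 - 154*√(3 + 2))² = (-655 - 154*√5)²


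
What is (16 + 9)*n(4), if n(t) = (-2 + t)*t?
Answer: 200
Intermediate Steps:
n(t) = t*(-2 + t)
(16 + 9)*n(4) = (16 + 9)*(4*(-2 + 4)) = 25*(4*2) = 25*8 = 200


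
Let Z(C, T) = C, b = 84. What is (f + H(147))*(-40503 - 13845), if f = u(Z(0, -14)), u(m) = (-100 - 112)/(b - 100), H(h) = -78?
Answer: 3519033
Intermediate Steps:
u(m) = 53/4 (u(m) = (-100 - 112)/(84 - 100) = -212/(-16) = -212*(-1/16) = 53/4)
f = 53/4 ≈ 13.250
(f + H(147))*(-40503 - 13845) = (53/4 - 78)*(-40503 - 13845) = -259/4*(-54348) = 3519033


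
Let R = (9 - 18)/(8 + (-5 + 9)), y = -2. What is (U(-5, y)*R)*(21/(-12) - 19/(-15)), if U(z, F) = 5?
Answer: 29/16 ≈ 1.8125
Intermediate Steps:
R = -3/4 (R = -9/(8 + 4) = -9/12 = -9*1/12 = -3/4 ≈ -0.75000)
(U(-5, y)*R)*(21/(-12) - 19/(-15)) = (5*(-3/4))*(21/(-12) - 19/(-15)) = -15*(21*(-1/12) - 19*(-1/15))/4 = -15*(-7/4 + 19/15)/4 = -15/4*(-29/60) = 29/16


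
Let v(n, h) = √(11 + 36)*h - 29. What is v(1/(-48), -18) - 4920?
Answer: -4949 - 18*√47 ≈ -5072.4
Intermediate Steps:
v(n, h) = -29 + h*√47 (v(n, h) = √47*h - 29 = h*√47 - 29 = -29 + h*√47)
v(1/(-48), -18) - 4920 = (-29 - 18*√47) - 4920 = -4949 - 18*√47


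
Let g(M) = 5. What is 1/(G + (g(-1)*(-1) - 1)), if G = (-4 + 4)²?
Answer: -⅙ ≈ -0.16667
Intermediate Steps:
G = 0 (G = 0² = 0)
1/(G + (g(-1)*(-1) - 1)) = 1/(0 + (5*(-1) - 1)) = 1/(0 + (-5 - 1)) = 1/(0 - 6) = 1/(-6) = -⅙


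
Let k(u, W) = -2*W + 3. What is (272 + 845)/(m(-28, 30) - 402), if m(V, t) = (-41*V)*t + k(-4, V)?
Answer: 1117/34097 ≈ 0.032759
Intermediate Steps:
k(u, W) = 3 - 2*W
m(V, t) = 3 - 2*V - 41*V*t (m(V, t) = (-41*V)*t + (3 - 2*V) = -41*V*t + (3 - 2*V) = 3 - 2*V - 41*V*t)
(272 + 845)/(m(-28, 30) - 402) = (272 + 845)/((3 - 2*(-28) - 41*(-28)*30) - 402) = 1117/((3 + 56 + 34440) - 402) = 1117/(34499 - 402) = 1117/34097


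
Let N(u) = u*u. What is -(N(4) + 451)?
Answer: -467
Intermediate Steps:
N(u) = u²
-(N(4) + 451) = -(4² + 451) = -(16 + 451) = -1*467 = -467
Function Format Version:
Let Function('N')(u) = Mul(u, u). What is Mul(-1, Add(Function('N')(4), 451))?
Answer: -467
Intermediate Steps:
Function('N')(u) = Pow(u, 2)
Mul(-1, Add(Function('N')(4), 451)) = Mul(-1, Add(Pow(4, 2), 451)) = Mul(-1, Add(16, 451)) = Mul(-1, 467) = -467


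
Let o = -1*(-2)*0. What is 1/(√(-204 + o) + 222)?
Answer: 37/8248 - I*√51/24744 ≈ 0.0044859 - 0.00028861*I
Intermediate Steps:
o = 0 (o = 2*0 = 0)
1/(√(-204 + o) + 222) = 1/(√(-204 + 0) + 222) = 1/(√(-204) + 222) = 1/(2*I*√51 + 222) = 1/(222 + 2*I*√51)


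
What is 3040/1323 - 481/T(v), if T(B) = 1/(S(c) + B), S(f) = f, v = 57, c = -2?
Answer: -34996925/1323 ≈ -26453.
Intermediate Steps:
T(B) = 1/(-2 + B)
3040/1323 - 481/T(v) = 3040/1323 - 481/(1/(-2 + 57)) = 3040*(1/1323) - 481/(1/55) = 3040/1323 - 481/1/55 = 3040/1323 - 481*55 = 3040/1323 - 26455 = -34996925/1323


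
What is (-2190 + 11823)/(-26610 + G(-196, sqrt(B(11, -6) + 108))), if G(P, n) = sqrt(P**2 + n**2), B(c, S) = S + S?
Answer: -128167065/354026794 - 9633*sqrt(2407)/177013397 ≈ -0.36470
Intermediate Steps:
B(c, S) = 2*S
(-2190 + 11823)/(-26610 + G(-196, sqrt(B(11, -6) + 108))) = (-2190 + 11823)/(-26610 + sqrt((-196)**2 + (sqrt(2*(-6) + 108))**2)) = 9633/(-26610 + sqrt(38416 + (sqrt(-12 + 108))**2)) = 9633/(-26610 + sqrt(38416 + (sqrt(96))**2)) = 9633/(-26610 + sqrt(38416 + (4*sqrt(6))**2)) = 9633/(-26610 + sqrt(38416 + 96)) = 9633/(-26610 + sqrt(38512)) = 9633/(-26610 + 4*sqrt(2407))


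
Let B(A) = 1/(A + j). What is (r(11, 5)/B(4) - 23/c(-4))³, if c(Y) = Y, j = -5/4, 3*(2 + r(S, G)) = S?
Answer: 29791/27 ≈ 1103.4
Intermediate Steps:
r(S, G) = -2 + S/3
j = -5/4 (j = -5*¼ = -5/4 ≈ -1.2500)
B(A) = 1/(-5/4 + A) (B(A) = 1/(A - 5/4) = 1/(-5/4 + A))
(r(11, 5)/B(4) - 23/c(-4))³ = ((-2 + (⅓)*11)/((4/(-5 + 4*4))) - 23/(-4))³ = ((-2 + 11/3)/((4/(-5 + 16))) - 23*(-¼))³ = (5/(3*((4/11))) + 23/4)³ = (5/(3*((4*(1/11)))) + 23/4)³ = (5/(3*(4/11)) + 23/4)³ = ((5/3)*(11/4) + 23/4)³ = (55/12 + 23/4)³ = (31/3)³ = 29791/27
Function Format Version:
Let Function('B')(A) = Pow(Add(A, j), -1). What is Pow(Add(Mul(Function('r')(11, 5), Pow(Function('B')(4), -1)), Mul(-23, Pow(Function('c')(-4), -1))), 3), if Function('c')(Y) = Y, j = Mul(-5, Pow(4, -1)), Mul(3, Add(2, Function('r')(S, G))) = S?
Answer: Rational(29791, 27) ≈ 1103.4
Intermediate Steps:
Function('r')(S, G) = Add(-2, Mul(Rational(1, 3), S))
j = Rational(-5, 4) (j = Mul(-5, Rational(1, 4)) = Rational(-5, 4) ≈ -1.2500)
Function('B')(A) = Pow(Add(Rational(-5, 4), A), -1) (Function('B')(A) = Pow(Add(A, Rational(-5, 4)), -1) = Pow(Add(Rational(-5, 4), A), -1))
Pow(Add(Mul(Function('r')(11, 5), Pow(Function('B')(4), -1)), Mul(-23, Pow(Function('c')(-4), -1))), 3) = Pow(Add(Mul(Add(-2, Mul(Rational(1, 3), 11)), Pow(Mul(4, Pow(Add(-5, Mul(4, 4)), -1)), -1)), Mul(-23, Pow(-4, -1))), 3) = Pow(Add(Mul(Add(-2, Rational(11, 3)), Pow(Mul(4, Pow(Add(-5, 16), -1)), -1)), Mul(-23, Rational(-1, 4))), 3) = Pow(Add(Mul(Rational(5, 3), Pow(Mul(4, Pow(11, -1)), -1)), Rational(23, 4)), 3) = Pow(Add(Mul(Rational(5, 3), Pow(Mul(4, Rational(1, 11)), -1)), Rational(23, 4)), 3) = Pow(Add(Mul(Rational(5, 3), Pow(Rational(4, 11), -1)), Rational(23, 4)), 3) = Pow(Add(Mul(Rational(5, 3), Rational(11, 4)), Rational(23, 4)), 3) = Pow(Add(Rational(55, 12), Rational(23, 4)), 3) = Pow(Rational(31, 3), 3) = Rational(29791, 27)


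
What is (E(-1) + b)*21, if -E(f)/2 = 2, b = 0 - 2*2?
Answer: -168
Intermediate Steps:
b = -4 (b = 0 - 4 = -4)
E(f) = -4 (E(f) = -2*2 = -4)
(E(-1) + b)*21 = (-4 - 4)*21 = -8*21 = -168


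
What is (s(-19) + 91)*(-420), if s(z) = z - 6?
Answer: -27720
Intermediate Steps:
s(z) = -6 + z
(s(-19) + 91)*(-420) = ((-6 - 19) + 91)*(-420) = (-25 + 91)*(-420) = 66*(-420) = -27720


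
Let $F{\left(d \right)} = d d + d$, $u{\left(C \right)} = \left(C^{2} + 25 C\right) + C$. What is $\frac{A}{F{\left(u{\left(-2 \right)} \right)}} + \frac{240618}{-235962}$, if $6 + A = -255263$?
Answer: $- \frac{3376478777}{29573904} \approx -114.17$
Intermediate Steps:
$u{\left(C \right)} = C^{2} + 26 C$
$A = -255269$ ($A = -6 - 255263 = -255269$)
$F{\left(d \right)} = d + d^{2}$ ($F{\left(d \right)} = d^{2} + d = d + d^{2}$)
$\frac{A}{F{\left(u{\left(-2 \right)} \right)}} + \frac{240618}{-235962} = - \frac{255269}{- 2 \left(26 - 2\right) \left(1 - 2 \left(26 - 2\right)\right)} + \frac{240618}{-235962} = - \frac{255269}{\left(-2\right) 24 \left(1 - 48\right)} + 240618 \left(- \frac{1}{235962}\right) = - \frac{255269}{\left(-48\right) \left(1 - 48\right)} - \frac{40103}{39327} = - \frac{255269}{\left(-48\right) \left(-47\right)} - \frac{40103}{39327} = - \frac{255269}{2256} - \frac{40103}{39327} = - \frac{3376478777}{29573904}$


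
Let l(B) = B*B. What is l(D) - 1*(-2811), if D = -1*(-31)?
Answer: 3772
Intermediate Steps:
D = 31
l(B) = B²
l(D) - 1*(-2811) = 31² - 1*(-2811) = 961 + 2811 = 3772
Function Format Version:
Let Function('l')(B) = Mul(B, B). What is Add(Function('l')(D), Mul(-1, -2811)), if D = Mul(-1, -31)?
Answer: 3772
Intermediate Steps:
D = 31
Function('l')(B) = Pow(B, 2)
Add(Function('l')(D), Mul(-1, -2811)) = Add(Pow(31, 2), Mul(-1, -2811)) = Add(961, 2811) = 3772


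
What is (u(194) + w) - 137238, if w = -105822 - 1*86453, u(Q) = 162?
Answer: -329351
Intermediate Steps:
w = -192275 (w = -105822 - 86453 = -192275)
(u(194) + w) - 137238 = (162 - 192275) - 137238 = -192113 - 137238 = -329351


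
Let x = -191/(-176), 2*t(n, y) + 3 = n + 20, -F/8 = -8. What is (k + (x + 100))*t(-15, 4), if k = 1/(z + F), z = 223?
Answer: 5106193/50512 ≈ 101.09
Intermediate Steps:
F = 64 (F = -8*(-8) = 64)
t(n, y) = 17/2 + n/2 (t(n, y) = -3/2 + (n + 20)/2 = -3/2 + (20 + n)/2 = -3/2 + (10 + n/2) = 17/2 + n/2)
x = 191/176 (x = -191*(-1/176) = 191/176 ≈ 1.0852)
k = 1/287 (k = 1/(223 + 64) = 1/287 ≈ 0.0034843)
(k + (x + 100))*t(-15, 4) = (1/287 + (191/176 + 100))*(17/2 + (½)*(-15)) = (1/287 + 17791/176)*(17/2 - 15/2) = (5106193/50512)*1 = 5106193/50512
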